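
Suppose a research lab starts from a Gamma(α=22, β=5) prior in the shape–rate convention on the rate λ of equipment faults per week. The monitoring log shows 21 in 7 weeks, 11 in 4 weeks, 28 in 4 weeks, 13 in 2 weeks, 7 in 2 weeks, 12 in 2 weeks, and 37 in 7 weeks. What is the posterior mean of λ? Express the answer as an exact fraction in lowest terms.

Total count: 21 + 11 + 28 + 13 + 7 + 12 + 37 = 129.
Total exposure: 7 + 4 + 4 + 2 + 2 + 2 + 7 = 28 weeks.
The Gamma prior is conjugate for the Poisson rate, so λ | data ~ Gamma(22+129, 5+28) = Gamma(151, 33).
Posterior mean = α'/β' = 151/33.

151/33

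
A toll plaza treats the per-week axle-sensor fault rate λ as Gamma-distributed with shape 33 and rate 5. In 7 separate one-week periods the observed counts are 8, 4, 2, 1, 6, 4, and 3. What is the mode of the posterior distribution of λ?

Total count: 8 + 4 + 2 + 1 + 6 + 4 + 3 = 28.
Total exposure: 7 weeks.
By Gamma–Poisson conjugacy, the posterior is Gamma(α + Σx, β + Σt) = Gamma(33 + 28, 5 + 7) = Gamma(61, 12).
Posterior mode = (α'−1)/β' = 60/12 = 5.

5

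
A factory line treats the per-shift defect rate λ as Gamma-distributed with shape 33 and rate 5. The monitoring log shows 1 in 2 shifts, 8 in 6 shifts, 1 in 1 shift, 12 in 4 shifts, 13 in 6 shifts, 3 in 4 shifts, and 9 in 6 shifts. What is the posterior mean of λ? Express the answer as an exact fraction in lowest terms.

40/17

Total count: 1 + 8 + 1 + 12 + 13 + 3 + 9 = 47.
Total exposure: 2 + 6 + 1 + 4 + 6 + 4 + 6 = 29 shifts.
Gamma(α, β) with Poisson data over total exposure Σt gives posterior Gamma(α+Σx, β+Σt) = Gamma(80, 34).
Posterior mean = α'/β' = 80/34 = 40/17.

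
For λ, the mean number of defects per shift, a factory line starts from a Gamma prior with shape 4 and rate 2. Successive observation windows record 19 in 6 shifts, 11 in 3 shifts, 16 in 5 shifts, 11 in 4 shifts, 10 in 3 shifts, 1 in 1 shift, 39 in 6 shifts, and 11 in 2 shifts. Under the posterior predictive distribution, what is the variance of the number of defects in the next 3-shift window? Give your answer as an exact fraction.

Total count: 19 + 11 + 16 + 11 + 10 + 1 + 39 + 11 = 118.
Total exposure: 6 + 3 + 5 + 4 + 3 + 1 + 6 + 2 = 30 shifts.
Gamma(α, β) with Poisson data over total exposure Σt gives posterior Gamma(α+Σx, β+Σt) = Gamma(122, 32).
The posterior predictive for a window of length T is Negative Binomial with variance T·α'·(β'+T)/β'² = 3·122·35/1024 = 6405/512.

6405/512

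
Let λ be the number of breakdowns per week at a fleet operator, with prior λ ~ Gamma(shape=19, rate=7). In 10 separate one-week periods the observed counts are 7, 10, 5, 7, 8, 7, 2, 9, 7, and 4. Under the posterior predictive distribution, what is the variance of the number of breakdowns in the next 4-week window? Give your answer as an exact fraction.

Total count: 7 + 10 + 5 + 7 + 8 + 7 + 2 + 9 + 7 + 4 = 66.
Total exposure: 10 weeks.
The Gamma prior is conjugate for the Poisson rate, so λ | data ~ Gamma(19+66, 7+10) = Gamma(85, 17).
The posterior predictive for a window of length T is Negative Binomial with variance T·α'·(β'+T)/β'² = 4·85·21/289 = 420/17.

420/17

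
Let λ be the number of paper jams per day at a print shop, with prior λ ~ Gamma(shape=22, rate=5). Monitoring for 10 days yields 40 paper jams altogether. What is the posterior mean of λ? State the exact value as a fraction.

62/15

Total count 40 over total exposure 10 days.
Posterior: α' = 22 + 40 = 62, β' = 5 + 10 = 15.
Posterior mean = α'/β' = 62/15.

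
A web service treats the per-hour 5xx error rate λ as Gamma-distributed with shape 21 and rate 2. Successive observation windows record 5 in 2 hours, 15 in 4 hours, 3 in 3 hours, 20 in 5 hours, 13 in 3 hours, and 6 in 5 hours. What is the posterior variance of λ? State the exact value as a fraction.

83/576

Total count: 5 + 15 + 3 + 20 + 13 + 6 = 62.
Total exposure: 2 + 4 + 3 + 5 + 3 + 5 = 22 hours.
Conjugate update: add total count to the shape and total exposure to the rate, giving Gamma(83, 24).
Posterior variance = α'/β'² = 83/576.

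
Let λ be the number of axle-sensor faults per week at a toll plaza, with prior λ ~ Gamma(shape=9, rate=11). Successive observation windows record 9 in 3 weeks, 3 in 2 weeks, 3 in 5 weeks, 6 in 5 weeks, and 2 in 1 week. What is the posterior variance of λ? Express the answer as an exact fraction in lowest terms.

32/729

Total count: 9 + 3 + 3 + 6 + 2 = 23.
Total exposure: 3 + 2 + 5 + 5 + 1 = 16 weeks.
Conjugate update: add total count to the shape and total exposure to the rate, giving Gamma(32, 27).
Posterior variance = α'/β'² = 32/729.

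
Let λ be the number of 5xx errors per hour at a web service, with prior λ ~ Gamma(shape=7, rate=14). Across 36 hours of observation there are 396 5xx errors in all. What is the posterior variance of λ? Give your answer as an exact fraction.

403/2500

Total count 396 over total exposure 36 hours.
By Gamma–Poisson conjugacy, the posterior is Gamma(α + Σx, β + Σt) = Gamma(7 + 396, 14 + 36) = Gamma(403, 50).
Posterior variance = α'/β'² = 403/2500.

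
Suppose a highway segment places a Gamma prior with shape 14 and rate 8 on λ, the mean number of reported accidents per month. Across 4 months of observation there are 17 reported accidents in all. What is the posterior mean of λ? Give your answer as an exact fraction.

Total count 17 over total exposure 4 months.
Conjugate update: add total count to the shape and total exposure to the rate, giving Gamma(31, 12).
Posterior mean = α'/β' = 31/12.

31/12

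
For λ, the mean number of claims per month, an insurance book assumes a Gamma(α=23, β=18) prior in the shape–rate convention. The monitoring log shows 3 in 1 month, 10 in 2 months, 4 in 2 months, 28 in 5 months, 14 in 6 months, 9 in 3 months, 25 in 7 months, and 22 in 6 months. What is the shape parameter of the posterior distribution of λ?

Total count: 3 + 10 + 4 + 28 + 14 + 9 + 25 + 22 = 115.
Total exposure: 1 + 2 + 2 + 5 + 6 + 3 + 7 + 6 = 32 months.
Conjugate update: add total count to the shape and total exposure to the rate, giving Gamma(138, 50).

138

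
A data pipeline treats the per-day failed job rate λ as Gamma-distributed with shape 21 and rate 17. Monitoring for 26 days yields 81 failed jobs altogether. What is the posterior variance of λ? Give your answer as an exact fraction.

Total count 81 over total exposure 26 days.
By Gamma–Poisson conjugacy, the posterior is Gamma(α + Σx, β + Σt) = Gamma(21 + 81, 17 + 26) = Gamma(102, 43).
Posterior variance = α'/β'² = 102/1849.

102/1849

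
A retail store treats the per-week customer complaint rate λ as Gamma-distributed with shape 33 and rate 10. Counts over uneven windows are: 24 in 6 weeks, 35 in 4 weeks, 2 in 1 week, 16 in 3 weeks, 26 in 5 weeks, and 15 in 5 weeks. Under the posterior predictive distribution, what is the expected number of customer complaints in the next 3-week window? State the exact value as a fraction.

Total count: 24 + 35 + 2 + 16 + 26 + 15 = 118.
Total exposure: 6 + 4 + 1 + 3 + 5 + 5 = 24 weeks.
Posterior: α' = 33 + 118 = 151, β' = 10 + 24 = 34.
Predictive mean over a 3-week window = T·E[λ|data] = 3·151/34 = 453/34.

453/34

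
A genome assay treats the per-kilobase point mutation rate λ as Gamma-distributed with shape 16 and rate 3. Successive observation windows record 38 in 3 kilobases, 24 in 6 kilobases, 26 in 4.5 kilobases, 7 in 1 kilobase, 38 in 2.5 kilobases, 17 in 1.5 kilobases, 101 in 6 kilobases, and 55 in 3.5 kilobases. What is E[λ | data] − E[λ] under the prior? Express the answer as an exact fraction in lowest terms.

Total count: 38 + 24 + 26 + 7 + 38 + 17 + 101 + 55 = 306.
Total exposure: 3 + 6 + 4.5 + 1 + 2.5 + 1.5 + 6 + 3.5 = 28 kilobases.
Conjugate update: add total count to the shape and total exposure to the rate, giving Gamma(322, 31).
Posterior mean = 322/31 = 322/31; prior mean = 16/3 = 16/3. Difference = 322/31 − 16/3 = 470/93.

470/93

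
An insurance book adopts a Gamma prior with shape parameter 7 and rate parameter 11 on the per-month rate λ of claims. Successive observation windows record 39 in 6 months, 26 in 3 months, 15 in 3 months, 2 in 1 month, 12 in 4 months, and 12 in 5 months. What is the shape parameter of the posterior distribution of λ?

113

Total count: 39 + 26 + 15 + 2 + 12 + 12 = 106.
Total exposure: 6 + 3 + 3 + 1 + 4 + 5 = 22 months.
Gamma(α, β) with Poisson data over total exposure Σt gives posterior Gamma(α+Σx, β+Σt) = Gamma(113, 33).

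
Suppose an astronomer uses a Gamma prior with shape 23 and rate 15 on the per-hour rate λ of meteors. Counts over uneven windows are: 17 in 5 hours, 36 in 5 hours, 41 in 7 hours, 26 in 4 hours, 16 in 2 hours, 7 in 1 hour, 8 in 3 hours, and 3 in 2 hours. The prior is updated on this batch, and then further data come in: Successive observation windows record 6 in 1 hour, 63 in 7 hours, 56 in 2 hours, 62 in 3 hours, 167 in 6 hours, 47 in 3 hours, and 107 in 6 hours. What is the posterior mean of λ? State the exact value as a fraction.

685/72

Total count: 17 + 36 + 41 + 26 + 16 + 7 + 8 + 3 = 154.
Total exposure: 5 + 5 + 7 + 4 + 2 + 1 + 3 + 2 = 29 hours.
After the first batch: Gamma(23 + 154, 15 + 29) = Gamma(177, 44).
Total count: 6 + 63 + 56 + 62 + 167 + 47 + 107 = 508.
Total exposure: 1 + 7 + 2 + 3 + 6 + 3 + 6 = 28 hours.
After the second batch: Gamma(177 + 508, 44 + 28) = Gamma(685, 72).
Posterior mean = α'/β' = 685/72.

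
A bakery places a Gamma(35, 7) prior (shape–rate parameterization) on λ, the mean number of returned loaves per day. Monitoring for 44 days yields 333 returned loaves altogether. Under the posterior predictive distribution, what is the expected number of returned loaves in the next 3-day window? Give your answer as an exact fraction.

Total count 333 over total exposure 44 days.
The Gamma prior is conjugate for the Poisson rate, so λ | data ~ Gamma(35+333, 7+44) = Gamma(368, 51).
Predictive mean over a 3-day window = T·E[λ|data] = 3·368/51 = 368/17.

368/17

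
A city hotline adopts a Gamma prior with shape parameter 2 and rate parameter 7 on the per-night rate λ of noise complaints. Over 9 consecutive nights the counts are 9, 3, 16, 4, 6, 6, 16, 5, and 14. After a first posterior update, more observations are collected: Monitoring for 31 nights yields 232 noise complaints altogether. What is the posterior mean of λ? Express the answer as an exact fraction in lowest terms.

Total count: 9 + 3 + 16 + 4 + 6 + 6 + 16 + 5 + 14 = 79.
Total exposure: 9 nights.
After the first batch: Gamma(2 + 79, 7 + 9) = Gamma(81, 16).
Total count 232 over total exposure 31 nights.
After the second batch: Gamma(81 + 232, 16 + 31) = Gamma(313, 47).
Posterior mean = α'/β' = 313/47.

313/47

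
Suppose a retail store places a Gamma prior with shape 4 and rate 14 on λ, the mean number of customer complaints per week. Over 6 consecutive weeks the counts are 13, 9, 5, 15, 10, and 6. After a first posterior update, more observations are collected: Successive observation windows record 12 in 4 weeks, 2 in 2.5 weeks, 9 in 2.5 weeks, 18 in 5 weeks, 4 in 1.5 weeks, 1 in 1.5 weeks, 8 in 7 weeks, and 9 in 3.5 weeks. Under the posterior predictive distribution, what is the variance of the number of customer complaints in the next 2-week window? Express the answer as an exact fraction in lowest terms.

Total count: 13 + 9 + 5 + 15 + 10 + 6 = 58.
Total exposure: 6 weeks.
After the first batch: Gamma(4 + 58, 14 + 6) = Gamma(62, 20).
Total count: 12 + 2 + 9 + 18 + 4 + 1 + 8 + 9 = 63.
Total exposure: 4 + 2.5 + 2.5 + 5 + 1.5 + 1.5 + 7 + 3.5 = 27.5 weeks.
After the second batch: Gamma(62 + 63, 20 + 27.5) = Gamma(125, 95/2).
The posterior predictive for a window of length T is Negative Binomial with variance T·α'·(β'+T)/β'² = 2·125·(99/2)/(9025/4) = 1980/361.

1980/361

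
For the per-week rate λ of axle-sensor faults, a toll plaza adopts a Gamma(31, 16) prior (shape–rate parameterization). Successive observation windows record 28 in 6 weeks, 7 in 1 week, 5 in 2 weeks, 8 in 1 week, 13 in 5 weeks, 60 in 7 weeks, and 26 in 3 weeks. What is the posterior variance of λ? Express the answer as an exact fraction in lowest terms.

178/1681

Total count: 28 + 7 + 5 + 8 + 13 + 60 + 26 = 147.
Total exposure: 6 + 1 + 2 + 1 + 5 + 7 + 3 = 25 weeks.
Conjugate update: add total count to the shape and total exposure to the rate, giving Gamma(178, 41).
Posterior variance = α'/β'² = 178/1681.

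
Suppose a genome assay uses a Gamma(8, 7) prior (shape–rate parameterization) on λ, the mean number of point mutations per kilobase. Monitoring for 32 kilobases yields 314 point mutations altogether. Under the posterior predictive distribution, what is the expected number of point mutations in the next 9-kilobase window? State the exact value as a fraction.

966/13

Total count 314 over total exposure 32 kilobases.
Posterior: α' = 8 + 314 = 322, β' = 7 + 32 = 39.
Predictive mean over a 9-kilobase window = T·E[λ|data] = 9·322/39 = 966/13.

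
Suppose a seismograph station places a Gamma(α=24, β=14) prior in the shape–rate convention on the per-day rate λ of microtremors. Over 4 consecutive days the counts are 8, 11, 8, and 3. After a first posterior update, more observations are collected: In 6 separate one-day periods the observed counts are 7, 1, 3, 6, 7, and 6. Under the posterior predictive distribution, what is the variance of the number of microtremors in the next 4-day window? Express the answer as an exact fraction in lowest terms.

Total count: 8 + 11 + 8 + 3 = 30.
Total exposure: 4 days.
After the first batch: Gamma(24 + 30, 14 + 4) = Gamma(54, 18).
Total count: 7 + 1 + 3 + 6 + 7 + 6 = 30.
Total exposure: 6 days.
After the second batch: Gamma(54 + 30, 18 + 6) = Gamma(84, 24).
The posterior predictive for a window of length T is Negative Binomial with variance T·α'·(β'+T)/β'² = 4·84·28/576 = 49/3.

49/3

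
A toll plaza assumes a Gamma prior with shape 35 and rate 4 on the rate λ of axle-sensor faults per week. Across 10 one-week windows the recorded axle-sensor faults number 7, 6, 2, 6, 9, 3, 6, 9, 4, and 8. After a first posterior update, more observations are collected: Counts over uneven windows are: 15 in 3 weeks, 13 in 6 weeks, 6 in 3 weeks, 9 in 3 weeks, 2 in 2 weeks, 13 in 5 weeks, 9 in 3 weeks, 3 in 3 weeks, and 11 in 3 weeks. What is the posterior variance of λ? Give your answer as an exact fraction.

Total count: 7 + 6 + 2 + 6 + 9 + 3 + 6 + 9 + 4 + 8 = 60.
Total exposure: 10 weeks.
After the first batch: Gamma(35 + 60, 4 + 10) = Gamma(95, 14).
Total count: 15 + 13 + 6 + 9 + 2 + 13 + 9 + 3 + 11 = 81.
Total exposure: 3 + 6 + 3 + 3 + 2 + 5 + 3 + 3 + 3 = 31 weeks.
After the second batch: Gamma(95 + 81, 14 + 31) = Gamma(176, 45).
Posterior variance = α'/β'² = 176/2025.

176/2025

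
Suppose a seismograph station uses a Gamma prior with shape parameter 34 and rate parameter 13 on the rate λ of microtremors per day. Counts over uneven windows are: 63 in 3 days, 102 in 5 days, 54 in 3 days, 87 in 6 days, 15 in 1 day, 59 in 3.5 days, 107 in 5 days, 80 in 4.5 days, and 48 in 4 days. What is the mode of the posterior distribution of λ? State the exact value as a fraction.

Total count: 63 + 102 + 54 + 87 + 15 + 59 + 107 + 80 + 48 = 615.
Total exposure: 3 + 5 + 3 + 6 + 1 + 3.5 + 5 + 4.5 + 4 = 35 days.
Gamma(α, β) with Poisson data over total exposure Σt gives posterior Gamma(α+Σx, β+Σt) = Gamma(649, 48).
Posterior mode = (α'−1)/β' = 648/48 = 27/2.

27/2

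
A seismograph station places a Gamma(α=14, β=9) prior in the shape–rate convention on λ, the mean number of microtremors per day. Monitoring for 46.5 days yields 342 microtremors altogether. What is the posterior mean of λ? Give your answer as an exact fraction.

712/111

Total count 342 over total exposure 46.5 days.
Posterior: α' = 14 + 342 = 356, β' = 9 + 46.5 = 111/2.
Posterior mean = α'/β' = 356/(111/2) = 712/111.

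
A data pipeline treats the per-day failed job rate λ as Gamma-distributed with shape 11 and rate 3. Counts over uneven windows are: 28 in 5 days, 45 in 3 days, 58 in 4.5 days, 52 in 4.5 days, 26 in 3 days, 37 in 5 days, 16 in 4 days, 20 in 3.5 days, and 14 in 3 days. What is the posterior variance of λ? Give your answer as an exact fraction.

Total count: 28 + 45 + 58 + 52 + 26 + 37 + 16 + 20 + 14 = 296.
Total exposure: 5 + 3 + 4.5 + 4.5 + 3 + 5 + 4 + 3.5 + 3 = 35.5 days.
By Gamma–Poisson conjugacy, the posterior is Gamma(α + Σx, β + Σt) = Gamma(11 + 296, 3 + 35.5) = Gamma(307, 77/2).
Posterior variance = α'/β'² = 307/(5929/4) = 1228/5929.

1228/5929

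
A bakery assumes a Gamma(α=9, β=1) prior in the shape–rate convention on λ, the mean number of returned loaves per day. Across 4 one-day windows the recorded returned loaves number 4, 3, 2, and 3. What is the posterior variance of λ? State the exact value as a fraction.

Total count: 4 + 3 + 2 + 3 = 12.
Total exposure: 4 days.
Conjugate update: add total count to the shape and total exposure to the rate, giving Gamma(21, 5).
Posterior variance = α'/β'² = 21/25.

21/25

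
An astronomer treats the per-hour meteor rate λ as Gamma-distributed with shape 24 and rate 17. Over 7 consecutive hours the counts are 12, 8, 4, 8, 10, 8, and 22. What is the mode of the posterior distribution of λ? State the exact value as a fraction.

Total count: 12 + 8 + 4 + 8 + 10 + 8 + 22 = 72.
Total exposure: 7 hours.
Posterior: α' = 24 + 72 = 96, β' = 17 + 7 = 24.
Posterior mode = (α'−1)/β' = 95/24.

95/24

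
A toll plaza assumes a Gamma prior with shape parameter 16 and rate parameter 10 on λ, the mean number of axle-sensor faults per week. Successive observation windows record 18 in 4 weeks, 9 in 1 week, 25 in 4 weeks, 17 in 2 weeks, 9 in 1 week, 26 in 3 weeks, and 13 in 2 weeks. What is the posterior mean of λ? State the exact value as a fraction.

Total count: 18 + 9 + 25 + 17 + 9 + 26 + 13 = 117.
Total exposure: 4 + 1 + 4 + 2 + 1 + 3 + 2 = 17 weeks.
Conjugate update: add total count to the shape and total exposure to the rate, giving Gamma(133, 27).
Posterior mean = α'/β' = 133/27.

133/27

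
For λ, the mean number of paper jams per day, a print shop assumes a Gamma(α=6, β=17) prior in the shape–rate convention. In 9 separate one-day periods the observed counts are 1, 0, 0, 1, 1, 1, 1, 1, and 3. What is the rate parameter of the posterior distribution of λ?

26

Total count: 1 + 0 + 0 + 1 + 1 + 1 + 1 + 1 + 3 = 9.
Total exposure: 9 days.
The Gamma prior is conjugate for the Poisson rate, so λ | data ~ Gamma(6+9, 17+9) = Gamma(15, 26).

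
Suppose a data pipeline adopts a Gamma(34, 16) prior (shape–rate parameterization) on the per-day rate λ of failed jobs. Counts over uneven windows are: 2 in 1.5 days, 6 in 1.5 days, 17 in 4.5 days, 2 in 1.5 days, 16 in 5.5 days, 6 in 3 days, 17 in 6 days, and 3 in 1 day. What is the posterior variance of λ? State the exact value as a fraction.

412/6561

Total count: 2 + 6 + 17 + 2 + 16 + 6 + 17 + 3 = 69.
Total exposure: 1.5 + 1.5 + 4.5 + 1.5 + 5.5 + 3 + 6 + 1 = 24.5 days.
Conjugate update: add total count to the shape and total exposure to the rate, giving Gamma(103, 81/2).
Posterior variance = α'/β'² = 103/(6561/4) = 412/6561.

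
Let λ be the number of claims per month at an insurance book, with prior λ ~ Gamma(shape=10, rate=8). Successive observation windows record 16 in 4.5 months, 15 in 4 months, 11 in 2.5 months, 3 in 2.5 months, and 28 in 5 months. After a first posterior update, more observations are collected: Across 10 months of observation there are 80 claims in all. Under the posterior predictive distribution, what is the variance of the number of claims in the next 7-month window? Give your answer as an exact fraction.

198534/5329

Total count: 16 + 15 + 11 + 3 + 28 = 73.
Total exposure: 4.5 + 4 + 2.5 + 2.5 + 5 = 18.5 months.
After the first batch: Gamma(10 + 73, 8 + 18.5) = Gamma(83, 53/2).
Total count 80 over total exposure 10 months.
After the second batch: Gamma(83 + 80, 53/2 + 10) = Gamma(163, 73/2).
The posterior predictive for a window of length T is Negative Binomial with variance T·α'·(β'+T)/β'² = 7·163·(87/2)/(5329/4) = 198534/5329.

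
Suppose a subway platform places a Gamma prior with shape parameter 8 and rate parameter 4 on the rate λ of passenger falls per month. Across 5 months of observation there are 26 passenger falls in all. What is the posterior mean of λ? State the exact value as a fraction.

Total count 26 over total exposure 5 months.
Conjugate update: add total count to the shape and total exposure to the rate, giving Gamma(34, 9).
Posterior mean = α'/β' = 34/9.

34/9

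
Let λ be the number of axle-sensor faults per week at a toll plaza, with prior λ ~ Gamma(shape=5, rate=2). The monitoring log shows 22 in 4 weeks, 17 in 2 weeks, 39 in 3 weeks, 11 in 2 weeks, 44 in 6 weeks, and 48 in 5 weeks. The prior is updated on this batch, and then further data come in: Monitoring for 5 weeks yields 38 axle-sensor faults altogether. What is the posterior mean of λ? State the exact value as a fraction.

224/29

Total count: 22 + 17 + 39 + 11 + 44 + 48 = 181.
Total exposure: 4 + 2 + 3 + 2 + 6 + 5 = 22 weeks.
After the first batch: Gamma(5 + 181, 2 + 22) = Gamma(186, 24).
Total count 38 over total exposure 5 weeks.
After the second batch: Gamma(186 + 38, 24 + 5) = Gamma(224, 29).
Posterior mean = α'/β' = 224/29.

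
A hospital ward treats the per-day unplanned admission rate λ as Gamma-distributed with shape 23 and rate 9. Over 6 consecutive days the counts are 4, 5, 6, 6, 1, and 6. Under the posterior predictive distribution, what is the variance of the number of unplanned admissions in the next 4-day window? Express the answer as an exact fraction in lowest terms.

1292/75

Total count: 4 + 5 + 6 + 6 + 1 + 6 = 28.
Total exposure: 6 days.
Posterior: α' = 23 + 28 = 51, β' = 9 + 6 = 15.
The posterior predictive for a window of length T is Negative Binomial with variance T·α'·(β'+T)/β'² = 4·51·19/225 = 1292/75.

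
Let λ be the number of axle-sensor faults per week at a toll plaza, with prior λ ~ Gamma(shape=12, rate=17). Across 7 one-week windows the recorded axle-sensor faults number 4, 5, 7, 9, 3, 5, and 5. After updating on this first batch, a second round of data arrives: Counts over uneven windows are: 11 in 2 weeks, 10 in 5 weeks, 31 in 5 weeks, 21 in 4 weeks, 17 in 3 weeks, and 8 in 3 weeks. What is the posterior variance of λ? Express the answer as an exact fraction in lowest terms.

Total count: 4 + 5 + 7 + 9 + 3 + 5 + 5 = 38.
Total exposure: 7 weeks.
After the first batch: Gamma(12 + 38, 17 + 7) = Gamma(50, 24).
Total count: 11 + 10 + 31 + 21 + 17 + 8 = 98.
Total exposure: 2 + 5 + 5 + 4 + 3 + 3 = 22 weeks.
After the second batch: Gamma(50 + 98, 24 + 22) = Gamma(148, 46).
Posterior variance = α'/β'² = 148/2116 = 37/529.

37/529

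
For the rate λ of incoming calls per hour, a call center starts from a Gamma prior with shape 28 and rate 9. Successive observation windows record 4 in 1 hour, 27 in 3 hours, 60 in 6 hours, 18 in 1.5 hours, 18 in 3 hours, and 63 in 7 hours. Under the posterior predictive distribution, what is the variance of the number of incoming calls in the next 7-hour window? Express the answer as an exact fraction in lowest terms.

Total count: 4 + 27 + 60 + 18 + 18 + 63 = 190.
Total exposure: 1 + 3 + 6 + 1.5 + 3 + 7 = 21.5 hours.
The Gamma prior is conjugate for the Poisson rate, so λ | data ~ Gamma(28+190, 9+21.5) = Gamma(218, 61/2).
The posterior predictive for a window of length T is Negative Binomial with variance T·α'·(β'+T)/β'² = 7·218·(75/2)/(3721/4) = 228900/3721.

228900/3721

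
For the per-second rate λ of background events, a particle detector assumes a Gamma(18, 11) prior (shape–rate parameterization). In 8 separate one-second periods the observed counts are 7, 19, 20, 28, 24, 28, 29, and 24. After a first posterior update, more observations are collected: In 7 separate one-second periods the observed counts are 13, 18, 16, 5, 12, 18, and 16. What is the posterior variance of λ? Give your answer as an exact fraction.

Total count: 7 + 19 + 20 + 28 + 24 + 28 + 29 + 24 = 179.
Total exposure: 8 seconds.
After the first batch: Gamma(18 + 179, 11 + 8) = Gamma(197, 19).
Total count: 13 + 18 + 16 + 5 + 12 + 18 + 16 = 98.
Total exposure: 7 seconds.
After the second batch: Gamma(197 + 98, 19 + 7) = Gamma(295, 26).
Posterior variance = α'/β'² = 295/676.

295/676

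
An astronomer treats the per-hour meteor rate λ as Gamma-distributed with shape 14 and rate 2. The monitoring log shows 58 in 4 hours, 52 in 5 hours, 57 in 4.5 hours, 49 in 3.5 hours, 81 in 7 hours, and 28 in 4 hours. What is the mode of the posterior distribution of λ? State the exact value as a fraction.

Total count: 58 + 52 + 57 + 49 + 81 + 28 = 325.
Total exposure: 4 + 5 + 4.5 + 3.5 + 7 + 4 = 28 hours.
Gamma(α, β) with Poisson data over total exposure Σt gives posterior Gamma(α+Σx, β+Σt) = Gamma(339, 30).
Posterior mode = (α'−1)/β' = 338/30 = 169/15.

169/15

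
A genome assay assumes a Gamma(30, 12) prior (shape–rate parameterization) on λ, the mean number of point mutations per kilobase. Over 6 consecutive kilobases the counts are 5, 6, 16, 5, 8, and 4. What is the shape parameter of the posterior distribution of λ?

74

Total count: 5 + 6 + 16 + 5 + 8 + 4 = 44.
Total exposure: 6 kilobases.
By Gamma–Poisson conjugacy, the posterior is Gamma(α + Σx, β + Σt) = Gamma(30 + 44, 12 + 6) = Gamma(74, 18).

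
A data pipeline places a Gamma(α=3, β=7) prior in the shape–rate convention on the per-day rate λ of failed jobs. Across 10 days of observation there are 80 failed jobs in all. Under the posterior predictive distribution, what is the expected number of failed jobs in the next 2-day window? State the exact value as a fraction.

Total count 80 over total exposure 10 days.
The Gamma prior is conjugate for the Poisson rate, so λ | data ~ Gamma(3+80, 7+10) = Gamma(83, 17).
Predictive mean over a 2-day window = T·E[λ|data] = 2·83/17 = 166/17.

166/17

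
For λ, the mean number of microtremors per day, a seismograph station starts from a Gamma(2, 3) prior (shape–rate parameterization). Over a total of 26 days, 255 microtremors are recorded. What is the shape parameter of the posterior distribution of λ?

Total count 255 over total exposure 26 days.
Gamma(α, β) with Poisson data over total exposure Σt gives posterior Gamma(α+Σx, β+Σt) = Gamma(257, 29).

257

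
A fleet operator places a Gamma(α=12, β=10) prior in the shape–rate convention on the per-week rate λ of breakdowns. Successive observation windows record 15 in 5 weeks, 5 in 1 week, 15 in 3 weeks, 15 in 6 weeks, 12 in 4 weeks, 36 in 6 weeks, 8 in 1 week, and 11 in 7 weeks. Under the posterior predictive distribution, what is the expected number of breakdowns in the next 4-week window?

12

Total count: 15 + 5 + 15 + 15 + 12 + 36 + 8 + 11 = 117.
Total exposure: 5 + 1 + 3 + 6 + 4 + 6 + 1 + 7 = 33 weeks.
Posterior: α' = 12 + 117 = 129, β' = 10 + 33 = 43.
Predictive mean over a 4-week window = T·E[λ|data] = 4·129/43 = 12.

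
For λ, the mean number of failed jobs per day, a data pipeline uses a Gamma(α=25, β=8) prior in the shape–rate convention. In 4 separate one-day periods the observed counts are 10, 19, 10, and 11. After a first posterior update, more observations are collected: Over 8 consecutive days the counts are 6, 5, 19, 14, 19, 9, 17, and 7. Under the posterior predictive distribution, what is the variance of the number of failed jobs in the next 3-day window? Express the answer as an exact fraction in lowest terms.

Total count: 10 + 19 + 10 + 11 = 50.
Total exposure: 4 days.
After the first batch: Gamma(25 + 50, 8 + 4) = Gamma(75, 12).
Total count: 6 + 5 + 19 + 14 + 19 + 9 + 17 + 7 = 96.
Total exposure: 8 days.
After the second batch: Gamma(75 + 96, 12 + 8) = Gamma(171, 20).
The posterior predictive for a window of length T is Negative Binomial with variance T·α'·(β'+T)/β'² = 3·171·23/400 = 11799/400.

11799/400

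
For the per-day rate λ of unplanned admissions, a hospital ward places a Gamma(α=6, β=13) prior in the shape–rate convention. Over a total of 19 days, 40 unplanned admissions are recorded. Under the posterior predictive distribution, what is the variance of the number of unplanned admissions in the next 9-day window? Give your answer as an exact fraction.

8487/512

Total count 40 over total exposure 19 days.
Gamma(α, β) with Poisson data over total exposure Σt gives posterior Gamma(α+Σx, β+Σt) = Gamma(46, 32).
The posterior predictive for a window of length T is Negative Binomial with variance T·α'·(β'+T)/β'² = 9·46·41/1024 = 8487/512.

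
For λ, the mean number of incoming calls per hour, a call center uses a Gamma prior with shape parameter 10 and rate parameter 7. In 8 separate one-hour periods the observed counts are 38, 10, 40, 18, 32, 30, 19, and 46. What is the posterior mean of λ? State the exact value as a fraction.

Total count: 38 + 10 + 40 + 18 + 32 + 30 + 19 + 46 = 233.
Total exposure: 8 hours.
By Gamma–Poisson conjugacy, the posterior is Gamma(α + Σx, β + Σt) = Gamma(10 + 233, 7 + 8) = Gamma(243, 15).
Posterior mean = α'/β' = 243/15 = 81/5.

81/5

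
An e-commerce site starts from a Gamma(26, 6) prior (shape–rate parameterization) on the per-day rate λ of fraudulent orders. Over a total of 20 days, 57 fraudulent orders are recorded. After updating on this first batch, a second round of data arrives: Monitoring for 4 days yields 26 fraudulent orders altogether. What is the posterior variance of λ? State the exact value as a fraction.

Total count 57 over total exposure 20 days.
After the first batch: Gamma(26 + 57, 6 + 20) = Gamma(83, 26).
Total count 26 over total exposure 4 days.
After the second batch: Gamma(83 + 26, 26 + 4) = Gamma(109, 30).
Posterior variance = α'/β'² = 109/900.

109/900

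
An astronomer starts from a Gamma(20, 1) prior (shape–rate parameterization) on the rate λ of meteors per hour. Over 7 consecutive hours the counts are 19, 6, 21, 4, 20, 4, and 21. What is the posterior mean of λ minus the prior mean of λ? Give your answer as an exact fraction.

Total count: 19 + 6 + 21 + 4 + 20 + 4 + 21 = 95.
Total exposure: 7 hours.
Posterior: α' = 20 + 95 = 115, β' = 1 + 7 = 8.
Posterior mean = 115/8 = 115/8; prior mean = 20/1 = 20. Difference = 115/8 − 20 = -45/8.

-45/8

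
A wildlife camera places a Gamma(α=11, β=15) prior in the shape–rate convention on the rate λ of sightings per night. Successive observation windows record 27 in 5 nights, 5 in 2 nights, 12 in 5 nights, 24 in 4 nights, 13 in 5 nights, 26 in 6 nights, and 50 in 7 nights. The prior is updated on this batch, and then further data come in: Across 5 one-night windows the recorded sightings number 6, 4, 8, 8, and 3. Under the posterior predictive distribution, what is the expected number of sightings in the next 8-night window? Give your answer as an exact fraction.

788/27

Total count: 27 + 5 + 12 + 24 + 13 + 26 + 50 = 157.
Total exposure: 5 + 2 + 5 + 4 + 5 + 6 + 7 = 34 nights.
After the first batch: Gamma(11 + 157, 15 + 34) = Gamma(168, 49).
Total count: 6 + 4 + 8 + 8 + 3 = 29.
Total exposure: 5 nights.
After the second batch: Gamma(168 + 29, 49 + 5) = Gamma(197, 54).
Predictive mean over an 8-night window = T·E[λ|data] = 8·197/54 = 788/27.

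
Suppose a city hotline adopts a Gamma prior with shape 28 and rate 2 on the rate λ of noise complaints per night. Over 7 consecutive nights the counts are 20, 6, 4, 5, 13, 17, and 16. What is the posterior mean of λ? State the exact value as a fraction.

Total count: 20 + 6 + 4 + 5 + 13 + 17 + 16 = 81.
Total exposure: 7 nights.
Posterior: α' = 28 + 81 = 109, β' = 2 + 7 = 9.
Posterior mean = α'/β' = 109/9.

109/9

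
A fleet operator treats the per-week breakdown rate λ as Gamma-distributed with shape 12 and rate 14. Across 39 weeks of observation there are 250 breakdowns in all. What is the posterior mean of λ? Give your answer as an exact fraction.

262/53

Total count 250 over total exposure 39 weeks.
Gamma(α, β) with Poisson data over total exposure Σt gives posterior Gamma(α+Σx, β+Σt) = Gamma(262, 53).
Posterior mean = α'/β' = 262/53.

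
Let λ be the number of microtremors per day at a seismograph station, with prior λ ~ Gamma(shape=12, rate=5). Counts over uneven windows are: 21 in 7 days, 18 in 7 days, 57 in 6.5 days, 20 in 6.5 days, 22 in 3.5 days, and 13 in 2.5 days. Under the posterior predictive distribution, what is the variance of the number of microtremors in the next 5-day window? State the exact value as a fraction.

35045/1444

Total count: 21 + 18 + 57 + 20 + 22 + 13 = 151.
Total exposure: 7 + 7 + 6.5 + 6.5 + 3.5 + 2.5 = 33 days.
Posterior: α' = 12 + 151 = 163, β' = 5 + 33 = 38.
The posterior predictive for a window of length T is Negative Binomial with variance T·α'·(β'+T)/β'² = 5·163·43/1444 = 35045/1444.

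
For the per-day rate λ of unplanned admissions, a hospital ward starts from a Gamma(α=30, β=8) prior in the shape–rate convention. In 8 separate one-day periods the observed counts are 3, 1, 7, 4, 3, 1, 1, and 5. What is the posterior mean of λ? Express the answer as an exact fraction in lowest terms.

55/16

Total count: 3 + 1 + 7 + 4 + 3 + 1 + 1 + 5 = 25.
Total exposure: 8 days.
Gamma(α, β) with Poisson data over total exposure Σt gives posterior Gamma(α+Σx, β+Σt) = Gamma(55, 16).
Posterior mean = α'/β' = 55/16.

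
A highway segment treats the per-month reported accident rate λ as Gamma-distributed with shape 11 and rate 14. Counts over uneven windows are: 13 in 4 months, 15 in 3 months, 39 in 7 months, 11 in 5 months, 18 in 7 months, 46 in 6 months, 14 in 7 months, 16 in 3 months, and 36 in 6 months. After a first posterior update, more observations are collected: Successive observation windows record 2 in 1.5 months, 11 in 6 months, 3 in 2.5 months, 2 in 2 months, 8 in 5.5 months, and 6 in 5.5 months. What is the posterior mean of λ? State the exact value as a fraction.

251/85

Total count: 13 + 15 + 39 + 11 + 18 + 46 + 14 + 16 + 36 = 208.
Total exposure: 4 + 3 + 7 + 5 + 7 + 6 + 7 + 3 + 6 = 48 months.
After the first batch: Gamma(11 + 208, 14 + 48) = Gamma(219, 62).
Total count: 2 + 11 + 3 + 2 + 8 + 6 = 32.
Total exposure: 1.5 + 6 + 2.5 + 2 + 5.5 + 5.5 = 23 months.
After the second batch: Gamma(219 + 32, 62 + 23) = Gamma(251, 85).
Posterior mean = α'/β' = 251/85.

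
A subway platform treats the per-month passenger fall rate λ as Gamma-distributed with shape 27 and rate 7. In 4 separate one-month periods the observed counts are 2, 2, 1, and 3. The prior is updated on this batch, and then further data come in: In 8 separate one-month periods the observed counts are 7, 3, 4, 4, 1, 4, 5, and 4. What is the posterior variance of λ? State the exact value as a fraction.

67/361

Total count: 2 + 2 + 1 + 3 = 8.
Total exposure: 4 months.
After the first batch: Gamma(27 + 8, 7 + 4) = Gamma(35, 11).
Total count: 7 + 3 + 4 + 4 + 1 + 4 + 5 + 4 = 32.
Total exposure: 8 months.
After the second batch: Gamma(35 + 32, 11 + 8) = Gamma(67, 19).
Posterior variance = α'/β'² = 67/361.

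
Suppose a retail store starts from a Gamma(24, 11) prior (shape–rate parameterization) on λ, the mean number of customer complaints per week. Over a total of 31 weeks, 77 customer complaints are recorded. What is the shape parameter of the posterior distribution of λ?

Total count 77 over total exposure 31 weeks.
By Gamma–Poisson conjugacy, the posterior is Gamma(α + Σx, β + Σt) = Gamma(24 + 77, 11 + 31) = Gamma(101, 42).

101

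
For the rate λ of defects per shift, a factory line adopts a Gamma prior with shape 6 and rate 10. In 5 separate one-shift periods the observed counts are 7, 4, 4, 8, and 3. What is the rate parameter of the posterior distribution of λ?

15

Total count: 7 + 4 + 4 + 8 + 3 = 26.
Total exposure: 5 shifts.
Conjugate update: add total count to the shape and total exposure to the rate, giving Gamma(32, 15).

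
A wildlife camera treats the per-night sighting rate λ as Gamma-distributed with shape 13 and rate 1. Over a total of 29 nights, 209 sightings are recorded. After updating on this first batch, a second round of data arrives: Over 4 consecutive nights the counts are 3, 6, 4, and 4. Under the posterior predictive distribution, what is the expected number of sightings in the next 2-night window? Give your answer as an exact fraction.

239/17

Total count 209 over total exposure 29 nights.
After the first batch: Gamma(13 + 209, 1 + 29) = Gamma(222, 30).
Total count: 3 + 6 + 4 + 4 = 17.
Total exposure: 4 nights.
After the second batch: Gamma(222 + 17, 30 + 4) = Gamma(239, 34).
Predictive mean over a 2-night window = T·E[λ|data] = 2·239/34 = 239/17.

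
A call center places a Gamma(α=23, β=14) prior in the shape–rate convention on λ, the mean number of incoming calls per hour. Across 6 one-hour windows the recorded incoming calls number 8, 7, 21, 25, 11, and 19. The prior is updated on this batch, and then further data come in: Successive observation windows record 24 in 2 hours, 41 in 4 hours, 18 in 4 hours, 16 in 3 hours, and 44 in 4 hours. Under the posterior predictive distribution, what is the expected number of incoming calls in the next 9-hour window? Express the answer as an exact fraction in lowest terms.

2313/37

Total count: 8 + 7 + 21 + 25 + 11 + 19 = 91.
Total exposure: 6 hours.
After the first batch: Gamma(23 + 91, 14 + 6) = Gamma(114, 20).
Total count: 24 + 41 + 18 + 16 + 44 = 143.
Total exposure: 2 + 4 + 4 + 3 + 4 = 17 hours.
After the second batch: Gamma(114 + 143, 20 + 17) = Gamma(257, 37).
Predictive mean over a 9-hour window = T·E[λ|data] = 9·257/37 = 2313/37.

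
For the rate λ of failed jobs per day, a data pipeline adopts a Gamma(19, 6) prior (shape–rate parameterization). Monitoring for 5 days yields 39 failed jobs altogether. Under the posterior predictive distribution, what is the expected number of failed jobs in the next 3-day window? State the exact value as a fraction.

Total count 39 over total exposure 5 days.
Gamma(α, β) with Poisson data over total exposure Σt gives posterior Gamma(α+Σx, β+Σt) = Gamma(58, 11).
Predictive mean over a 3-day window = T·E[λ|data] = 3·58/11 = 174/11.

174/11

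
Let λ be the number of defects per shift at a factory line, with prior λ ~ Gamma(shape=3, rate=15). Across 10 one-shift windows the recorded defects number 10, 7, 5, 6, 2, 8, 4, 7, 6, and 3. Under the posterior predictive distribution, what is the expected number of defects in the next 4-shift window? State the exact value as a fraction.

244/25

Total count: 10 + 7 + 5 + 6 + 2 + 8 + 4 + 7 + 6 + 3 = 58.
Total exposure: 10 shifts.
Gamma(α, β) with Poisson data over total exposure Σt gives posterior Gamma(α+Σx, β+Σt) = Gamma(61, 25).
Predictive mean over a 4-shift window = T·E[λ|data] = 4·61/25 = 244/25.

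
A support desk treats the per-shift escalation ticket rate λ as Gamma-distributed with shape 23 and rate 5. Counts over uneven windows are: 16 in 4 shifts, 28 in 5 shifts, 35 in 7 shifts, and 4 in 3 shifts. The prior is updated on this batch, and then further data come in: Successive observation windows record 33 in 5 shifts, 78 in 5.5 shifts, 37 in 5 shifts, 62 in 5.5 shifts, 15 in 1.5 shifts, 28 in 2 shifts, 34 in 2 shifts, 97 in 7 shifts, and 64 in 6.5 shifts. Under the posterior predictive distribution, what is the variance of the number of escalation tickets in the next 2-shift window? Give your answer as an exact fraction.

9141/512

Total count: 16 + 28 + 35 + 4 = 83.
Total exposure: 4 + 5 + 7 + 3 = 19 shifts.
After the first batch: Gamma(23 + 83, 5 + 19) = Gamma(106, 24).
Total count: 33 + 78 + 37 + 62 + 15 + 28 + 34 + 97 + 64 = 448.
Total exposure: 5 + 5.5 + 5 + 5.5 + 1.5 + 2 + 2 + 7 + 6.5 = 40 shifts.
After the second batch: Gamma(106 + 448, 24 + 40) = Gamma(554, 64).
The posterior predictive for a window of length T is Negative Binomial with variance T·α'·(β'+T)/β'² = 2·554·66/4096 = 9141/512.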